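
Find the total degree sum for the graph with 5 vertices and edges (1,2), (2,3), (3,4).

Step 1: Count edges incident to each vertex:
  deg(1) = 1 (neighbors: 2)
  deg(2) = 2 (neighbors: 1, 3)
  deg(3) = 2 (neighbors: 2, 4)
  deg(4) = 1 (neighbors: 3)
  deg(5) = 0 (neighbors: none)

Step 2: Sum all degrees:
  1 + 2 + 2 + 1 + 0 = 6

Verification: sum of degrees = 2 * |E| = 2 * 3 = 6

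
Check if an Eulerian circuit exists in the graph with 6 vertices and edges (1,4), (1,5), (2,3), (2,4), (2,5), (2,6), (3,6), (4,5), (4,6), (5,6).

Step 1: Find the degree of each vertex:
  deg(1) = 2
  deg(2) = 4
  deg(3) = 2
  deg(4) = 4
  deg(5) = 4
  deg(6) = 4

Step 2: Count vertices with odd degree:
  All vertices have even degree (0 odd-degree vertices)

Step 3: Apply Euler's theorem:
  - Eulerian circuit exists iff graph is connected and all vertices have even degree
  - Eulerian path exists iff graph is connected and has 0 or 2 odd-degree vertices

Graph is connected with 0 odd-degree vertices.
Both Eulerian circuit and Eulerian path exist.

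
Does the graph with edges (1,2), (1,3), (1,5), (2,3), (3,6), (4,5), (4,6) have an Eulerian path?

Step 1: Find the degree of each vertex:
  deg(1) = 3
  deg(2) = 2
  deg(3) = 3
  deg(4) = 2
  deg(5) = 2
  deg(6) = 2

Step 2: Count vertices with odd degree:
  Odd-degree vertices: 1, 3 (2 total)

Step 3: Apply Euler's theorem:
  - Eulerian circuit exists iff graph is connected and all vertices have even degree
  - Eulerian path exists iff graph is connected and has 0 or 2 odd-degree vertices

Graph is connected with exactly 2 odd-degree vertices (1, 3).
Eulerian path exists (starting and ending at the odd-degree vertices), but no Eulerian circuit.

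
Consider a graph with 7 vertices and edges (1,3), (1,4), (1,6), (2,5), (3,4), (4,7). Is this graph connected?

Step 1: Build adjacency list from edges:
  1: 3, 4, 6
  2: 5
  3: 1, 4
  4: 1, 3, 7
  5: 2
  6: 1
  7: 4

Step 2: Run BFS/DFS from vertex 1:
  Visited: {1, 3, 4, 6, 7}
  Reached 5 of 7 vertices

Step 3: Only 5 of 7 vertices reached. Graph is disconnected.
Connected components: {1, 3, 4, 6, 7}, {2, 5}
Answer: No, the graph is not connected (2 components).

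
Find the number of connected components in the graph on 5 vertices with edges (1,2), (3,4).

Step 1: Build adjacency list from edges:
  1: 2
  2: 1
  3: 4
  4: 3
  5: (none)

Step 2: Run BFS/DFS from vertex 1:
  Visited: {1, 2}
  Reached 2 of 5 vertices

Step 3: Only 2 of 5 vertices reached. Graph is disconnected.
Connected components: {1, 2}, {3, 4}, {5}
Number of connected components: 3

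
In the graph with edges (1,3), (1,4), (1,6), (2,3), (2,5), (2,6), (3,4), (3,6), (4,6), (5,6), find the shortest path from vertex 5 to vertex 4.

Step 1: Build adjacency list:
  1: 3, 4, 6
  2: 3, 5, 6
  3: 1, 2, 4, 6
  4: 1, 3, 6
  5: 2, 6
  6: 1, 2, 3, 4, 5

Step 2: BFS from vertex 5 to find shortest path to 4:
  vertex 2 reached at distance 1
  vertex 6 reached at distance 1
  vertex 3 reached at distance 2
  vertex 1 reached at distance 2
  vertex 4 reached at distance 2

Step 3: Shortest path: 5 -> 6 -> 4
Path length: 2 edges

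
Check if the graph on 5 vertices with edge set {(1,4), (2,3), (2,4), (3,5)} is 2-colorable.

Step 1: Attempt 2-coloring using BFS:
  Start at vertex 1, assign color 0
  Color vertex 4 with color 1 (neighbor of 1)
  Color vertex 2 with color 0 (neighbor of 4)
  Color vertex 3 with color 1 (neighbor of 2)
  Color vertex 5 with color 0 (neighbor of 3)

Step 2: 2-coloring succeeded. No conflicts found.
  Set A (color 0): {1, 2, 5}
  Set B (color 1): {3, 4}

The graph is bipartite with partition {1, 2, 5}, {3, 4}.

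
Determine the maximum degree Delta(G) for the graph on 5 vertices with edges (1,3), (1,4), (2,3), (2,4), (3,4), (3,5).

Step 1: Count edges incident to each vertex:
  deg(1) = 2 (neighbors: 3, 4)
  deg(2) = 2 (neighbors: 3, 4)
  deg(3) = 4 (neighbors: 1, 2, 4, 5)
  deg(4) = 3 (neighbors: 1, 2, 3)
  deg(5) = 1 (neighbors: 3)

Step 2: Find maximum:
  max(2, 2, 4, 3, 1) = 4 (vertex 3)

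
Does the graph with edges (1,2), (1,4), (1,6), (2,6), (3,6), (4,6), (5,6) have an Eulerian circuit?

Step 1: Find the degree of each vertex:
  deg(1) = 3
  deg(2) = 2
  deg(3) = 1
  deg(4) = 2
  deg(5) = 1
  deg(6) = 5

Step 2: Count vertices with odd degree:
  Odd-degree vertices: 1, 3, 5, 6 (4 total)

Step 3: Apply Euler's theorem:
  - Eulerian circuit exists iff graph is connected and all vertices have even degree
  - Eulerian path exists iff graph is connected and has 0 or 2 odd-degree vertices

Graph has 4 odd-degree vertices (need 0 or 2).
Neither Eulerian path nor Eulerian circuit exists.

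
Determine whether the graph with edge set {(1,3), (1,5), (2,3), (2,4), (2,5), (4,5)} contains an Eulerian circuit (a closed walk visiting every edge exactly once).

Step 1: Find the degree of each vertex:
  deg(1) = 2
  deg(2) = 3
  deg(3) = 2
  deg(4) = 2
  deg(5) = 3

Step 2: Count vertices with odd degree:
  Odd-degree vertices: 2, 5 (2 total)

Step 3: Apply Euler's theorem:
  - Eulerian circuit exists iff graph is connected and all vertices have even degree
  - Eulerian path exists iff graph is connected and has 0 or 2 odd-degree vertices

Graph is connected with exactly 2 odd-degree vertices (2, 5).
Eulerian path exists (starting and ending at the odd-degree vertices), but no Eulerian circuit.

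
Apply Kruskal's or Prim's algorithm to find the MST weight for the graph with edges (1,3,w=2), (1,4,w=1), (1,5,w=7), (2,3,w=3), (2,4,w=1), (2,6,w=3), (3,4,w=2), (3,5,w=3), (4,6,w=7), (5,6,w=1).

Apply Kruskal's algorithm (sort edges by weight, add if no cycle):

Sorted edges by weight:
  (1,4) w=1
  (2,4) w=1
  (5,6) w=1
  (1,3) w=2
  (3,4) w=2
  (2,6) w=3
  (2,3) w=3
  (3,5) w=3
  (1,5) w=7
  (4,6) w=7

Add edge (1,4) w=1 -- no cycle. Running total: 1
Add edge (2,4) w=1 -- no cycle. Running total: 2
Add edge (5,6) w=1 -- no cycle. Running total: 3
Add edge (1,3) w=2 -- no cycle. Running total: 5
Skip edge (3,4) w=2 -- would create cycle
Add edge (2,6) w=3 -- no cycle. Running total: 8

MST edges: (1,4,w=1), (2,4,w=1), (5,6,w=1), (1,3,w=2), (2,6,w=3)
Total MST weight: 1 + 1 + 1 + 2 + 3 = 8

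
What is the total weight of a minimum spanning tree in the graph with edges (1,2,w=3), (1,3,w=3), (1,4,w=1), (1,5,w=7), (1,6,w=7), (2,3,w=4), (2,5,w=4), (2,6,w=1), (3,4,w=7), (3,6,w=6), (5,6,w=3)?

Apply Kruskal's algorithm (sort edges by weight, add if no cycle):

Sorted edges by weight:
  (1,4) w=1
  (2,6) w=1
  (1,2) w=3
  (1,3) w=3
  (5,6) w=3
  (2,3) w=4
  (2,5) w=4
  (3,6) w=6
  (1,5) w=7
  (1,6) w=7
  (3,4) w=7

Add edge (1,4) w=1 -- no cycle. Running total: 1
Add edge (2,6) w=1 -- no cycle. Running total: 2
Add edge (1,2) w=3 -- no cycle. Running total: 5
Add edge (1,3) w=3 -- no cycle. Running total: 8
Add edge (5,6) w=3 -- no cycle. Running total: 11

MST edges: (1,4,w=1), (2,6,w=1), (1,2,w=3), (1,3,w=3), (5,6,w=3)
Total MST weight: 1 + 1 + 3 + 3 + 3 = 11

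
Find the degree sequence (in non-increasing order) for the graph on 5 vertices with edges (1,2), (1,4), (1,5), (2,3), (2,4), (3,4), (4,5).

Step 1: Count edges incident to each vertex:
  deg(1) = 3 (neighbors: 2, 4, 5)
  deg(2) = 3 (neighbors: 1, 3, 4)
  deg(3) = 2 (neighbors: 2, 4)
  deg(4) = 4 (neighbors: 1, 2, 3, 5)
  deg(5) = 2 (neighbors: 1, 4)

Step 2: Sort degrees in non-increasing order:
  Degrees: [3, 3, 2, 4, 2] -> sorted: [4, 3, 3, 2, 2]

Degree sequence: [4, 3, 3, 2, 2]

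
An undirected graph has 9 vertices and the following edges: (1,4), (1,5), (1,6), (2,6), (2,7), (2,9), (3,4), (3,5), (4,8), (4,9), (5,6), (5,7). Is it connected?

Step 1: Build adjacency list from edges:
  1: 4, 5, 6
  2: 6, 7, 9
  3: 4, 5
  4: 1, 3, 8, 9
  5: 1, 3, 6, 7
  6: 1, 2, 5
  7: 2, 5
  8: 4
  9: 2, 4

Step 2: Run BFS/DFS from vertex 1:
  Visited: {1, 4, 5, 6, 3, 8, 9, 7, 2}
  Reached 9 of 9 vertices

Step 3: All 9 vertices reached from vertex 1, so the graph is connected.
Answer: Yes, the graph is connected.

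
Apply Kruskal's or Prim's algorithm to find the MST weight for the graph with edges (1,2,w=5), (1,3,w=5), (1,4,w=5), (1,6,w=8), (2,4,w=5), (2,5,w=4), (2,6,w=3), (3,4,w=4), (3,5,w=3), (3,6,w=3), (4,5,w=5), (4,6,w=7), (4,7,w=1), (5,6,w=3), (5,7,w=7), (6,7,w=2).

Apply Kruskal's algorithm (sort edges by weight, add if no cycle):

Sorted edges by weight:
  (4,7) w=1
  (6,7) w=2
  (2,6) w=3
  (3,5) w=3
  (3,6) w=3
  (5,6) w=3
  (2,5) w=4
  (3,4) w=4
  (1,3) w=5
  (1,2) w=5
  (1,4) w=5
  (2,4) w=5
  (4,5) w=5
  (4,6) w=7
  (5,7) w=7
  (1,6) w=8

Add edge (4,7) w=1 -- no cycle. Running total: 1
Add edge (6,7) w=2 -- no cycle. Running total: 3
Add edge (2,6) w=3 -- no cycle. Running total: 6
Add edge (3,5) w=3 -- no cycle. Running total: 9
Add edge (3,6) w=3 -- no cycle. Running total: 12
Skip edge (5,6) w=3 -- would create cycle
Skip edge (2,5) w=4 -- would create cycle
Skip edge (3,4) w=4 -- would create cycle
Add edge (1,3) w=5 -- no cycle. Running total: 17

MST edges: (4,7,w=1), (6,7,w=2), (2,6,w=3), (3,5,w=3), (3,6,w=3), (1,3,w=5)
Total MST weight: 1 + 2 + 3 + 3 + 3 + 5 = 17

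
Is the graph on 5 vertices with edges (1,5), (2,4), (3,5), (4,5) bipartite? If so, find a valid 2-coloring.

Step 1: Attempt 2-coloring using BFS:
  Start at vertex 1, assign color 0
  Color vertex 5 with color 1 (neighbor of 1)
  Color vertex 3 with color 0 (neighbor of 5)
  Color vertex 4 with color 0 (neighbor of 5)
  Color vertex 2 with color 1 (neighbor of 4)

Step 2: 2-coloring succeeded. No conflicts found.
  Set A (color 0): {1, 3, 4}
  Set B (color 1): {2, 5}

The graph is bipartite with partition {1, 3, 4}, {2, 5}.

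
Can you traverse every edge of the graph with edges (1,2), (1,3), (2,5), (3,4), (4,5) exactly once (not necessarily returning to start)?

Step 1: Find the degree of each vertex:
  deg(1) = 2
  deg(2) = 2
  deg(3) = 2
  deg(4) = 2
  deg(5) = 2

Step 2: Count vertices with odd degree:
  All vertices have even degree (0 odd-degree vertices)

Step 3: Apply Euler's theorem:
  - Eulerian circuit exists iff graph is connected and all vertices have even degree
  - Eulerian path exists iff graph is connected and has 0 or 2 odd-degree vertices

Graph is connected with 0 odd-degree vertices.
Both Eulerian circuit and Eulerian path exist.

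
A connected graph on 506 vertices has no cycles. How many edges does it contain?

A tree on n vertices always has exactly n - 1 edges.
For n = 506: edges = 506 - 1 = 505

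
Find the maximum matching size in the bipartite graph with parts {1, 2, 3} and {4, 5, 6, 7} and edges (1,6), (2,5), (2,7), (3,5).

Step 1: List the neighbors of each left vertex:
  1: 6
  2: 5, 7
  3: 5

Step 2: Greedily match left vertices, then look for augmenting paths:
  Match 1 -- 6
  Match 2 -- 7
  Match 3 -- 5
  No augmenting path remains.

Step 3: Verify this is maximum:
  Matching size 3 = min(|L|, |R|) = min(3, 4), which is an upper bound, so this matching is maximum.

Maximum matching: {(1,6), (2,7), (3,5)}
Size: 3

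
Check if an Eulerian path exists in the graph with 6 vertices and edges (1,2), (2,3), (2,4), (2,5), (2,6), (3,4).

Step 1: Find the degree of each vertex:
  deg(1) = 1
  deg(2) = 5
  deg(3) = 2
  deg(4) = 2
  deg(5) = 1
  deg(6) = 1

Step 2: Count vertices with odd degree:
  Odd-degree vertices: 1, 2, 5, 6 (4 total)

Step 3: Apply Euler's theorem:
  - Eulerian circuit exists iff graph is connected and all vertices have even degree
  - Eulerian path exists iff graph is connected and has 0 or 2 odd-degree vertices

Graph has 4 odd-degree vertices (need 0 or 2).
Neither Eulerian path nor Eulerian circuit exists.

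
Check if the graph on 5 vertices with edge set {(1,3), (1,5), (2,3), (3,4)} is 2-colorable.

Step 1: Attempt 2-coloring using BFS:
  Start at vertex 1, assign color 0
  Color vertex 3 with color 1 (neighbor of 1)
  Color vertex 5 with color 1 (neighbor of 1)
  Color vertex 2 with color 0 (neighbor of 3)
  Color vertex 4 with color 0 (neighbor of 3)

Step 2: 2-coloring succeeded. No conflicts found.
  Set A (color 0): {1, 2, 4}
  Set B (color 1): {3, 5}

The graph is bipartite with partition {1, 2, 4}, {3, 5}.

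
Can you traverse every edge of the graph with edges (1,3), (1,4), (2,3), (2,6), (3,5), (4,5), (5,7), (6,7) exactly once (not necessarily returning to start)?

Step 1: Find the degree of each vertex:
  deg(1) = 2
  deg(2) = 2
  deg(3) = 3
  deg(4) = 2
  deg(5) = 3
  deg(6) = 2
  deg(7) = 2

Step 2: Count vertices with odd degree:
  Odd-degree vertices: 3, 5 (2 total)

Step 3: Apply Euler's theorem:
  - Eulerian circuit exists iff graph is connected and all vertices have even degree
  - Eulerian path exists iff graph is connected and has 0 or 2 odd-degree vertices

Graph is connected with exactly 2 odd-degree vertices (3, 5).
Eulerian path exists (starting and ending at the odd-degree vertices), but no Eulerian circuit.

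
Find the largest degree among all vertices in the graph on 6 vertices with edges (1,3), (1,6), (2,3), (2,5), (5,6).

Step 1: Count edges incident to each vertex:
  deg(1) = 2 (neighbors: 3, 6)
  deg(2) = 2 (neighbors: 3, 5)
  deg(3) = 2 (neighbors: 1, 2)
  deg(4) = 0 (neighbors: none)
  deg(5) = 2 (neighbors: 2, 6)
  deg(6) = 2 (neighbors: 1, 5)

Step 2: Find maximum:
  max(2, 2, 2, 0, 2, 2) = 2 (vertex 1)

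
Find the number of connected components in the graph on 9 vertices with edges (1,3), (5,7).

Step 1: Build adjacency list from edges:
  1: 3
  2: (none)
  3: 1
  4: (none)
  5: 7
  6: (none)
  7: 5
  8: (none)
  9: (none)

Step 2: Run BFS/DFS from vertex 1:
  Visited: {1, 3}
  Reached 2 of 9 vertices

Step 3: Only 2 of 9 vertices reached. Graph is disconnected.
Connected components: {1, 3}, {2}, {4}, {5, 7}, {6}, {8}, {9}
Number of connected components: 7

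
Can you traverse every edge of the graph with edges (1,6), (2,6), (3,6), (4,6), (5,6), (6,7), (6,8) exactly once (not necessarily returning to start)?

Step 1: Find the degree of each vertex:
  deg(1) = 1
  deg(2) = 1
  deg(3) = 1
  deg(4) = 1
  deg(5) = 1
  deg(6) = 7
  deg(7) = 1
  deg(8) = 1

Step 2: Count vertices with odd degree:
  Odd-degree vertices: 1, 2, 3, 4, 5, 6, 7, 8 (8 total)

Step 3: Apply Euler's theorem:
  - Eulerian circuit exists iff graph is connected and all vertices have even degree
  - Eulerian path exists iff graph is connected and has 0 or 2 odd-degree vertices

Graph has 8 odd-degree vertices (need 0 or 2).
Neither Eulerian path nor Eulerian circuit exists.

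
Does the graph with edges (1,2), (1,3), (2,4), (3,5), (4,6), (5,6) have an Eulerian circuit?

Step 1: Find the degree of each vertex:
  deg(1) = 2
  deg(2) = 2
  deg(3) = 2
  deg(4) = 2
  deg(5) = 2
  deg(6) = 2

Step 2: Count vertices with odd degree:
  All vertices have even degree (0 odd-degree vertices)

Step 3: Apply Euler's theorem:
  - Eulerian circuit exists iff graph is connected and all vertices have even degree
  - Eulerian path exists iff graph is connected and has 0 or 2 odd-degree vertices

Graph is connected with 0 odd-degree vertices.
Both Eulerian circuit and Eulerian path exist.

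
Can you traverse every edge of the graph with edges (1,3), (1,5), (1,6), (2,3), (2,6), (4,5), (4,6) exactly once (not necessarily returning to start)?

Step 1: Find the degree of each vertex:
  deg(1) = 3
  deg(2) = 2
  deg(3) = 2
  deg(4) = 2
  deg(5) = 2
  deg(6) = 3

Step 2: Count vertices with odd degree:
  Odd-degree vertices: 1, 6 (2 total)

Step 3: Apply Euler's theorem:
  - Eulerian circuit exists iff graph is connected and all vertices have even degree
  - Eulerian path exists iff graph is connected and has 0 or 2 odd-degree vertices

Graph is connected with exactly 2 odd-degree vertices (1, 6).
Eulerian path exists (starting and ending at the odd-degree vertices), but no Eulerian circuit.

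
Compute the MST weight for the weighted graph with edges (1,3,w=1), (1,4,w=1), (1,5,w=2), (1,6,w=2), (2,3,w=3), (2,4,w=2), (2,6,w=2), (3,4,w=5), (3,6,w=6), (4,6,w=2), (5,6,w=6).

Apply Kruskal's algorithm (sort edges by weight, add if no cycle):

Sorted edges by weight:
  (1,3) w=1
  (1,4) w=1
  (1,5) w=2
  (1,6) w=2
  (2,4) w=2
  (2,6) w=2
  (4,6) w=2
  (2,3) w=3
  (3,4) w=5
  (3,6) w=6
  (5,6) w=6

Add edge (1,3) w=1 -- no cycle. Running total: 1
Add edge (1,4) w=1 -- no cycle. Running total: 2
Add edge (1,5) w=2 -- no cycle. Running total: 4
Add edge (1,6) w=2 -- no cycle. Running total: 6
Add edge (2,4) w=2 -- no cycle. Running total: 8

MST edges: (1,3,w=1), (1,4,w=1), (1,5,w=2), (1,6,w=2), (2,4,w=2)
Total MST weight: 1 + 1 + 2 + 2 + 2 = 8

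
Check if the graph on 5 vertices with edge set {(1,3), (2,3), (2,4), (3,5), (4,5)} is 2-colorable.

Step 1: Attempt 2-coloring using BFS:
  Start at vertex 1, assign color 0
  Color vertex 3 with color 1 (neighbor of 1)
  Color vertex 2 with color 0 (neighbor of 3)
  Color vertex 5 with color 0 (neighbor of 3)
  Color vertex 4 with color 1 (neighbor of 2)

Step 2: 2-coloring succeeded. No conflicts found.
  Set A (color 0): {1, 2, 5}
  Set B (color 1): {3, 4}

The graph is bipartite with partition {1, 2, 5}, {3, 4}.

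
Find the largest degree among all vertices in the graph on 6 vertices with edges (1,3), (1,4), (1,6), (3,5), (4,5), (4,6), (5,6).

Step 1: Count edges incident to each vertex:
  deg(1) = 3 (neighbors: 3, 4, 6)
  deg(2) = 0 (neighbors: none)
  deg(3) = 2 (neighbors: 1, 5)
  deg(4) = 3 (neighbors: 1, 5, 6)
  deg(5) = 3 (neighbors: 3, 4, 6)
  deg(6) = 3 (neighbors: 1, 4, 5)

Step 2: Find maximum:
  max(3, 0, 2, 3, 3, 3) = 3 (vertex 1)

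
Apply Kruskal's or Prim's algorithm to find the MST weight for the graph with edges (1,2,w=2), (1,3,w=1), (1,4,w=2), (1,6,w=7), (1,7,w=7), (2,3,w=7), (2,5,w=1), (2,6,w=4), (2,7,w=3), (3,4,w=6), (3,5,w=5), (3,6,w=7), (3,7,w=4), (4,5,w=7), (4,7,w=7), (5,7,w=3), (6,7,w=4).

Apply Kruskal's algorithm (sort edges by weight, add if no cycle):

Sorted edges by weight:
  (1,3) w=1
  (2,5) w=1
  (1,2) w=2
  (1,4) w=2
  (2,7) w=3
  (5,7) w=3
  (2,6) w=4
  (3,7) w=4
  (6,7) w=4
  (3,5) w=5
  (3,4) w=6
  (1,6) w=7
  (1,7) w=7
  (2,3) w=7
  (3,6) w=7
  (4,7) w=7
  (4,5) w=7

Add edge (1,3) w=1 -- no cycle. Running total: 1
Add edge (2,5) w=1 -- no cycle. Running total: 2
Add edge (1,2) w=2 -- no cycle. Running total: 4
Add edge (1,4) w=2 -- no cycle. Running total: 6
Add edge (2,7) w=3 -- no cycle. Running total: 9
Skip edge (5,7) w=3 -- would create cycle
Add edge (2,6) w=4 -- no cycle. Running total: 13

MST edges: (1,3,w=1), (2,5,w=1), (1,2,w=2), (1,4,w=2), (2,7,w=3), (2,6,w=4)
Total MST weight: 1 + 1 + 2 + 2 + 3 + 4 = 13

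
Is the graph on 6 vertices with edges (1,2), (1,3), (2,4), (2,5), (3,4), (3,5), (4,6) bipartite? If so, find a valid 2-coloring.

Step 1: Attempt 2-coloring using BFS:
  Start at vertex 1, assign color 0
  Color vertex 2 with color 1 (neighbor of 1)
  Color vertex 3 with color 1 (neighbor of 1)
  Color vertex 4 with color 0 (neighbor of 2)
  Color vertex 5 with color 0 (neighbor of 2)
  Color vertex 6 with color 1 (neighbor of 4)

Step 2: 2-coloring succeeded. No conflicts found.
  Set A (color 0): {1, 4, 5}
  Set B (color 1): {2, 3, 6}

The graph is bipartite with partition {1, 4, 5}, {2, 3, 6}.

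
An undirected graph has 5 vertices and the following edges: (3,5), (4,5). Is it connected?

Step 1: Build adjacency list from edges:
  1: (none)
  2: (none)
  3: 5
  4: 5
  5: 3, 4

Step 2: Run BFS/DFS from vertex 1:
  Visited: {1}
  Reached 1 of 5 vertices

Step 3: Only 1 of 5 vertices reached. Graph is disconnected.
Connected components: {1}, {2}, {3, 4, 5}
Answer: No, the graph is not connected (3 components).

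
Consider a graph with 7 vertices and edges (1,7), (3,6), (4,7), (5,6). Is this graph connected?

Step 1: Build adjacency list from edges:
  1: 7
  2: (none)
  3: 6
  4: 7
  5: 6
  6: 3, 5
  7: 1, 4

Step 2: Run BFS/DFS from vertex 1:
  Visited: {1, 7, 4}
  Reached 3 of 7 vertices

Step 3: Only 3 of 7 vertices reached. Graph is disconnected.
Connected components: {1, 4, 7}, {2}, {3, 5, 6}
Answer: No, the graph is not connected (3 components).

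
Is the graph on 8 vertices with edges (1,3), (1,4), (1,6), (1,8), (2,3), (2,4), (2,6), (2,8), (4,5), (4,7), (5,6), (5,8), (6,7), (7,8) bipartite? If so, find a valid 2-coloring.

Step 1: Attempt 2-coloring using BFS:
  Start at vertex 1, assign color 0
  Color vertex 3 with color 1 (neighbor of 1)
  Color vertex 4 with color 1 (neighbor of 1)
  Color vertex 6 with color 1 (neighbor of 1)
  Color vertex 8 with color 1 (neighbor of 1)
  Color vertex 2 with color 0 (neighbor of 3)
  Color vertex 5 with color 0 (neighbor of 4)
  Color vertex 7 with color 0 (neighbor of 4)

Step 2: 2-coloring succeeded. No conflicts found.
  Set A (color 0): {1, 2, 5, 7}
  Set B (color 1): {3, 4, 6, 8}

The graph is bipartite with partition {1, 2, 5, 7}, {3, 4, 6, 8}.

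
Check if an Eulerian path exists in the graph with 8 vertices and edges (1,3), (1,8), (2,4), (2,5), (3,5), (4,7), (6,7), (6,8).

Step 1: Find the degree of each vertex:
  deg(1) = 2
  deg(2) = 2
  deg(3) = 2
  deg(4) = 2
  deg(5) = 2
  deg(6) = 2
  deg(7) = 2
  deg(8) = 2

Step 2: Count vertices with odd degree:
  All vertices have even degree (0 odd-degree vertices)

Step 3: Apply Euler's theorem:
  - Eulerian circuit exists iff graph is connected and all vertices have even degree
  - Eulerian path exists iff graph is connected and has 0 or 2 odd-degree vertices

Graph is connected with 0 odd-degree vertices.
Both Eulerian circuit and Eulerian path exist.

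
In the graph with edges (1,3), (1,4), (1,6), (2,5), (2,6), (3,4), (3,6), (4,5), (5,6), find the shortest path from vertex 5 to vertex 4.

Step 1: Build adjacency list:
  1: 3, 4, 6
  2: 5, 6
  3: 1, 4, 6
  4: 1, 3, 5
  5: 2, 4, 6
  6: 1, 2, 3, 5

Step 2: BFS from vertex 5 to find shortest path to 4:
  vertex 2 reached at distance 1
  vertex 4 reached at distance 1

Step 3: Shortest path: 5 -> 4
Path length: 1 edge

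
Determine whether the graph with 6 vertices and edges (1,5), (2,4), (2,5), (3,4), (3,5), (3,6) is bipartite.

Step 1: Attempt 2-coloring using BFS:
  Start at vertex 1, assign color 0
  Color vertex 5 with color 1 (neighbor of 1)
  Color vertex 2 with color 0 (neighbor of 5)
  Color vertex 3 with color 0 (neighbor of 5)
  Color vertex 4 with color 1 (neighbor of 2)
  Color vertex 6 with color 1 (neighbor of 3)

Step 2: 2-coloring succeeded. No conflicts found.
  Set A (color 0): {1, 2, 3}
  Set B (color 1): {4, 5, 6}

The graph is bipartite with partition {1, 2, 3}, {4, 5, 6}.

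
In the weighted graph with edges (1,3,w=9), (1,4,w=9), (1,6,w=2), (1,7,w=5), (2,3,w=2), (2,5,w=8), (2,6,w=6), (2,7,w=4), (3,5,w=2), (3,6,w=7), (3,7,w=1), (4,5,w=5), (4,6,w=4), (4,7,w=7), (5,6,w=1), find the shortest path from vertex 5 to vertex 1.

Step 1: Build adjacency list with weights:
  1: 3(w=9), 4(w=9), 6(w=2), 7(w=5)
  2: 3(w=2), 5(w=8), 6(w=6), 7(w=4)
  3: 1(w=9), 2(w=2), 5(w=2), 6(w=7), 7(w=1)
  4: 1(w=9), 5(w=5), 6(w=4), 7(w=7)
  5: 2(w=8), 3(w=2), 4(w=5), 6(w=1)
  6: 1(w=2), 2(w=6), 3(w=7), 4(w=4), 5(w=1)
  7: 1(w=5), 2(w=4), 3(w=1), 4(w=7)

Step 2: Apply Dijkstra's algorithm from vertex 5:
  Visit vertex 5 (distance=0)
    Update dist[2] = 8
    Update dist[3] = 2
    Update dist[4] = 5
    Update dist[6] = 1
  Visit vertex 6 (distance=1)
    Update dist[1] = 3
    Update dist[2] = 7
  Visit vertex 3 (distance=2)
    Update dist[2] = 4
    Update dist[7] = 3
  Visit vertex 1 (distance=3)

Step 3: Shortest path: 5 -> 6 -> 1
Total weight: 1 + 2 = 3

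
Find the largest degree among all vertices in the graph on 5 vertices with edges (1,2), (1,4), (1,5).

Step 1: Count edges incident to each vertex:
  deg(1) = 3 (neighbors: 2, 4, 5)
  deg(2) = 1 (neighbors: 1)
  deg(3) = 0 (neighbors: none)
  deg(4) = 1 (neighbors: 1)
  deg(5) = 1 (neighbors: 1)

Step 2: Find maximum:
  max(3, 1, 0, 1, 1) = 3 (vertex 1)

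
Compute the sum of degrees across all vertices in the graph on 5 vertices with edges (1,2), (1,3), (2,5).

Step 1: Count edges incident to each vertex:
  deg(1) = 2 (neighbors: 2, 3)
  deg(2) = 2 (neighbors: 1, 5)
  deg(3) = 1 (neighbors: 1)
  deg(4) = 0 (neighbors: none)
  deg(5) = 1 (neighbors: 2)

Step 2: Sum all degrees:
  2 + 2 + 1 + 0 + 1 = 6

Verification: sum of degrees = 2 * |E| = 2 * 3 = 6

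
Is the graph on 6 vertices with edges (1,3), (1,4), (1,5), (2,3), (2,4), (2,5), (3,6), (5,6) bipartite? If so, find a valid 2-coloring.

Step 1: Attempt 2-coloring using BFS:
  Start at vertex 1, assign color 0
  Color vertex 3 with color 1 (neighbor of 1)
  Color vertex 4 with color 1 (neighbor of 1)
  Color vertex 5 with color 1 (neighbor of 1)
  Color vertex 2 with color 0 (neighbor of 3)
  Color vertex 6 with color 0 (neighbor of 3)

Step 2: 2-coloring succeeded. No conflicts found.
  Set A (color 0): {1, 2, 6}
  Set B (color 1): {3, 4, 5}

The graph is bipartite with partition {1, 2, 6}, {3, 4, 5}.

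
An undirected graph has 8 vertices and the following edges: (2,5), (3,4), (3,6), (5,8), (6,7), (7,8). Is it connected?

Step 1: Build adjacency list from edges:
  1: (none)
  2: 5
  3: 4, 6
  4: 3
  5: 2, 8
  6: 3, 7
  7: 6, 8
  8: 5, 7

Step 2: Run BFS/DFS from vertex 1:
  Visited: {1}
  Reached 1 of 8 vertices

Step 3: Only 1 of 8 vertices reached. Graph is disconnected.
Connected components: {1}, {2, 3, 4, 5, 6, 7, 8}
Answer: No, the graph is not connected (2 components).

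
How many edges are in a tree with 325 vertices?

A tree on n vertices always has exactly n - 1 edges.
For n = 325: edges = 325 - 1 = 324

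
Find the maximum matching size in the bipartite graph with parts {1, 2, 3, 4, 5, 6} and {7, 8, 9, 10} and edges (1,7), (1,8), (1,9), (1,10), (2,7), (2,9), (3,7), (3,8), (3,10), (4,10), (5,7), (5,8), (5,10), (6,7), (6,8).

Step 1: List the neighbors of each left vertex:
  1: 7, 8, 9, 10
  2: 7, 9
  3: 7, 8, 10
  4: 10
  5: 7, 8, 10
  6: 7, 8

Step 2: Greedily match left vertices, then look for augmenting paths:
  Match 1 -- 7
  Match 2 -- 9
  Match 3 -- 8
  Match 4 -- 10
  No augmenting path remains.

Step 3: Verify this is maximum:
  Matching size 4 = min(|L|, |R|) = min(6, 4), which is an upper bound, so this matching is maximum.

Maximum matching: {(1,7), (2,9), (3,8), (4,10)}
Size: 4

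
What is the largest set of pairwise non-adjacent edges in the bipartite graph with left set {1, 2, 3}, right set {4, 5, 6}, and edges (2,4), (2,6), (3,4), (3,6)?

Step 1: List the neighbors of each left vertex:
  1: (none)
  2: 4, 6
  3: 4, 6

Step 2: Greedily match left vertices, then look for augmenting paths:
  Match 2 -- 4
  Match 3 -- 6
  No augmenting path remains.

Step 3: Verify this is maximum:
  Matching has size 2. The vertex set {2, 3} covers every edge and has size 2; any matching has at most one edge per cover vertex, so 2 is maximum (König's theorem).

Maximum matching: {(2,4), (3,6)}
Size: 2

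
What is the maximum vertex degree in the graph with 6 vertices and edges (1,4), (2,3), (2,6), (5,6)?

Step 1: Count edges incident to each vertex:
  deg(1) = 1 (neighbors: 4)
  deg(2) = 2 (neighbors: 3, 6)
  deg(3) = 1 (neighbors: 2)
  deg(4) = 1 (neighbors: 1)
  deg(5) = 1 (neighbors: 6)
  deg(6) = 2 (neighbors: 2, 5)

Step 2: Find maximum:
  max(1, 2, 1, 1, 1, 2) = 2 (vertex 2)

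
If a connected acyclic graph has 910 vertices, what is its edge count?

A tree on n vertices always has exactly n - 1 edges.
For n = 910: edges = 910 - 1 = 909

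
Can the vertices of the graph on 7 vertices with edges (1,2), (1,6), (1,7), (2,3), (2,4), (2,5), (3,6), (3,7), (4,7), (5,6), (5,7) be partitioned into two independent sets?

Step 1: Attempt 2-coloring using BFS:
  Start at vertex 1, assign color 0
  Color vertex 2 with color 1 (neighbor of 1)
  Color vertex 6 with color 1 (neighbor of 1)
  Color vertex 7 with color 1 (neighbor of 1)
  Color vertex 3 with color 0 (neighbor of 2)
  Color vertex 4 with color 0 (neighbor of 2)
  Color vertex 5 with color 0 (neighbor of 2)

Step 2: 2-coloring succeeded. No conflicts found.
  Set A (color 0): {1, 3, 4, 5}
  Set B (color 1): {2, 6, 7}

The graph is bipartite with partition {1, 3, 4, 5}, {2, 6, 7}.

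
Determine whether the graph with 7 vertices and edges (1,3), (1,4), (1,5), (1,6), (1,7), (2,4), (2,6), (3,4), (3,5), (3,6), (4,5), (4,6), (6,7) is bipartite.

Step 1: Attempt 2-coloring using BFS:
  Start at vertex 1, assign color 0
  Color vertex 3 with color 1 (neighbor of 1)
  Color vertex 4 with color 1 (neighbor of 1)
  Color vertex 5 with color 1 (neighbor of 1)
  Color vertex 6 with color 1 (neighbor of 1)
  Color vertex 7 with color 1 (neighbor of 1)

Step 2: Conflict found! Vertices 3 and 4 are adjacent but have the same color.
This means the graph contains an odd cycle.

The graph is NOT bipartite.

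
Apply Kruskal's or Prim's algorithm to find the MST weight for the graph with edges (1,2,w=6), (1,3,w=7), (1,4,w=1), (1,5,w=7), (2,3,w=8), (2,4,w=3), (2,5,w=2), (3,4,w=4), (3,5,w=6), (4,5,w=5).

Apply Kruskal's algorithm (sort edges by weight, add if no cycle):

Sorted edges by weight:
  (1,4) w=1
  (2,5) w=2
  (2,4) w=3
  (3,4) w=4
  (4,5) w=5
  (1,2) w=6
  (3,5) w=6
  (1,3) w=7
  (1,5) w=7
  (2,3) w=8

Add edge (1,4) w=1 -- no cycle. Running total: 1
Add edge (2,5) w=2 -- no cycle. Running total: 3
Add edge (2,4) w=3 -- no cycle. Running total: 6
Add edge (3,4) w=4 -- no cycle. Running total: 10

MST edges: (1,4,w=1), (2,5,w=2), (2,4,w=3), (3,4,w=4)
Total MST weight: 1 + 2 + 3 + 4 = 10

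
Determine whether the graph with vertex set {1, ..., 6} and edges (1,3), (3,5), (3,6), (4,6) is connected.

Step 1: Build adjacency list from edges:
  1: 3
  2: (none)
  3: 1, 5, 6
  4: 6
  5: 3
  6: 3, 4

Step 2: Run BFS/DFS from vertex 1:
  Visited: {1, 3, 5, 6, 4}
  Reached 5 of 6 vertices

Step 3: Only 5 of 6 vertices reached. Graph is disconnected.
Connected components: {1, 3, 4, 5, 6}, {2}
Answer: No, the graph is not connected (2 components).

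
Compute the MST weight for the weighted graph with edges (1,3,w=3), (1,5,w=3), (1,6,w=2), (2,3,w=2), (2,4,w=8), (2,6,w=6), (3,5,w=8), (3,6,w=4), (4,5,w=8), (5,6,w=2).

Apply Kruskal's algorithm (sort edges by weight, add if no cycle):

Sorted edges by weight:
  (1,6) w=2
  (2,3) w=2
  (5,6) w=2
  (1,3) w=3
  (1,5) w=3
  (3,6) w=4
  (2,6) w=6
  (2,4) w=8
  (3,5) w=8
  (4,5) w=8

Add edge (1,6) w=2 -- no cycle. Running total: 2
Add edge (2,3) w=2 -- no cycle. Running total: 4
Add edge (5,6) w=2 -- no cycle. Running total: 6
Add edge (1,3) w=3 -- no cycle. Running total: 9
Skip edge (1,5) w=3 -- would create cycle
Skip edge (3,6) w=4 -- would create cycle
Skip edge (2,6) w=6 -- would create cycle
Add edge (2,4) w=8 -- no cycle. Running total: 17

MST edges: (1,6,w=2), (2,3,w=2), (5,6,w=2), (1,3,w=3), (2,4,w=8)
Total MST weight: 2 + 2 + 2 + 3 + 8 = 17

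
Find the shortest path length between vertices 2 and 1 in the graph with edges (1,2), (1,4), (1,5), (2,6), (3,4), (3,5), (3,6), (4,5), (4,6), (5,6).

Step 1: Build adjacency list:
  1: 2, 4, 5
  2: 1, 6
  3: 4, 5, 6
  4: 1, 3, 5, 6
  5: 1, 3, 4, 6
  6: 2, 3, 4, 5

Step 2: BFS from vertex 2 to find shortest path to 1:
  vertex 1 reached at distance 1

Step 3: Shortest path: 2 -> 1
Path length: 1 edge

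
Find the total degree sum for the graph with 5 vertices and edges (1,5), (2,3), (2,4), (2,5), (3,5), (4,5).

Step 1: Count edges incident to each vertex:
  deg(1) = 1 (neighbors: 5)
  deg(2) = 3 (neighbors: 3, 4, 5)
  deg(3) = 2 (neighbors: 2, 5)
  deg(4) = 2 (neighbors: 2, 5)
  deg(5) = 4 (neighbors: 1, 2, 3, 4)

Step 2: Sum all degrees:
  1 + 3 + 2 + 2 + 4 = 12

Verification: sum of degrees = 2 * |E| = 2 * 6 = 12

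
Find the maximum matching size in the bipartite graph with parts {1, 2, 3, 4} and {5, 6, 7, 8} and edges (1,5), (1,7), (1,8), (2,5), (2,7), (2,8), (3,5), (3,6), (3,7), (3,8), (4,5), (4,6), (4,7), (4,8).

Step 1: List the neighbors of each left vertex:
  1: 5, 7, 8
  2: 5, 7, 8
  3: 5, 6, 7, 8
  4: 5, 6, 7, 8

Step 2: Greedily match left vertices, then look for augmenting paths:
  Match 1 -- 5
  Match 2 -- 7
  Match 3 -- 6
  Match 4 -- 8
  No augmenting path remains.

Step 3: Verify this is maximum:
  Matching size 4 = min(|L|, |R|) = min(4, 4), which is an upper bound, so this matching is maximum.

Maximum matching: {(1,5), (2,7), (3,6), (4,8)}
Size: 4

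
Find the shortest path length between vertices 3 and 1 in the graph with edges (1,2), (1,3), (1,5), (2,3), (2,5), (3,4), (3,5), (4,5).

Step 1: Build adjacency list:
  1: 2, 3, 5
  2: 1, 3, 5
  3: 1, 2, 4, 5
  4: 3, 5
  5: 1, 2, 3, 4

Step 2: BFS from vertex 3 to find shortest path to 1:
  vertex 1 reached at distance 1

Step 3: Shortest path: 3 -> 1
Path length: 1 edge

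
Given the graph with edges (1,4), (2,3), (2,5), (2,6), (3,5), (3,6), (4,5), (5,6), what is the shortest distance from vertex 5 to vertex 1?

Step 1: Build adjacency list:
  1: 4
  2: 3, 5, 6
  3: 2, 5, 6
  4: 1, 5
  5: 2, 3, 4, 6
  6: 2, 3, 5

Step 2: BFS from vertex 5 to find shortest path to 1:
  vertex 2 reached at distance 1
  vertex 3 reached at distance 1
  vertex 4 reached at distance 1
  vertex 6 reached at distance 1
  vertex 1 reached at distance 2

Step 3: Shortest path: 5 -> 4 -> 1
Path length: 2 edges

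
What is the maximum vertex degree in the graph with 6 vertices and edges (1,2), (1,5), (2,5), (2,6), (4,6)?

Step 1: Count edges incident to each vertex:
  deg(1) = 2 (neighbors: 2, 5)
  deg(2) = 3 (neighbors: 1, 5, 6)
  deg(3) = 0 (neighbors: none)
  deg(4) = 1 (neighbors: 6)
  deg(5) = 2 (neighbors: 1, 2)
  deg(6) = 2 (neighbors: 2, 4)

Step 2: Find maximum:
  max(2, 3, 0, 1, 2, 2) = 3 (vertex 2)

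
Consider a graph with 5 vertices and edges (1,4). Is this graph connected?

Step 1: Build adjacency list from edges:
  1: 4
  2: (none)
  3: (none)
  4: 1
  5: (none)

Step 2: Run BFS/DFS from vertex 1:
  Visited: {1, 4}
  Reached 2 of 5 vertices

Step 3: Only 2 of 5 vertices reached. Graph is disconnected.
Connected components: {1, 4}, {2}, {3}, {5}
Answer: No, the graph is not connected (4 components).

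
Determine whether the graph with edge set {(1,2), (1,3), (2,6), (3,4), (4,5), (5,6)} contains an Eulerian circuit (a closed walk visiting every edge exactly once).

Step 1: Find the degree of each vertex:
  deg(1) = 2
  deg(2) = 2
  deg(3) = 2
  deg(4) = 2
  deg(5) = 2
  deg(6) = 2

Step 2: Count vertices with odd degree:
  All vertices have even degree (0 odd-degree vertices)

Step 3: Apply Euler's theorem:
  - Eulerian circuit exists iff graph is connected and all vertices have even degree
  - Eulerian path exists iff graph is connected and has 0 or 2 odd-degree vertices

Graph is connected with 0 odd-degree vertices.
Both Eulerian circuit and Eulerian path exist.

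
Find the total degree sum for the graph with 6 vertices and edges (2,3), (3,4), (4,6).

Step 1: Count edges incident to each vertex:
  deg(1) = 0 (neighbors: none)
  deg(2) = 1 (neighbors: 3)
  deg(3) = 2 (neighbors: 2, 4)
  deg(4) = 2 (neighbors: 3, 6)
  deg(5) = 0 (neighbors: none)
  deg(6) = 1 (neighbors: 4)

Step 2: Sum all degrees:
  0 + 1 + 2 + 2 + 0 + 1 = 6

Verification: sum of degrees = 2 * |E| = 2 * 3 = 6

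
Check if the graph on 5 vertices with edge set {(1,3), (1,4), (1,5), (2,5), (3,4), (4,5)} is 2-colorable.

Step 1: Attempt 2-coloring using BFS:
  Start at vertex 1, assign color 0
  Color vertex 3 with color 1 (neighbor of 1)
  Color vertex 4 with color 1 (neighbor of 1)
  Color vertex 5 with color 1 (neighbor of 1)

Step 2: Conflict found! Vertices 3 and 4 are adjacent but have the same color.
This means the graph contains an odd cycle.

The graph is NOT bipartite.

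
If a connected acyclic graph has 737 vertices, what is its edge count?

A tree on n vertices always has exactly n - 1 edges.
For n = 737: edges = 737 - 1 = 736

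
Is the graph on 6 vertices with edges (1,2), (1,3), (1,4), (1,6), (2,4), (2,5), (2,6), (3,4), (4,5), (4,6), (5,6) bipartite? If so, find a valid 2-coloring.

Step 1: Attempt 2-coloring using BFS:
  Start at vertex 1, assign color 0
  Color vertex 2 with color 1 (neighbor of 1)
  Color vertex 3 with color 1 (neighbor of 1)
  Color vertex 4 with color 1 (neighbor of 1)
  Color vertex 6 with color 1 (neighbor of 1)

Step 2: Conflict found! Vertices 2 and 4 are adjacent but have the same color.
This means the graph contains an odd cycle.

The graph is NOT bipartite.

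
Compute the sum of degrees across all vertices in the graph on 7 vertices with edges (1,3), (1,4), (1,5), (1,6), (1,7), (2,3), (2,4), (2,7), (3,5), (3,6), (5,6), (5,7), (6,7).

Step 1: Count edges incident to each vertex:
  deg(1) = 5 (neighbors: 3, 4, 5, 6, 7)
  deg(2) = 3 (neighbors: 3, 4, 7)
  deg(3) = 4 (neighbors: 1, 2, 5, 6)
  deg(4) = 2 (neighbors: 1, 2)
  deg(5) = 4 (neighbors: 1, 3, 6, 7)
  deg(6) = 4 (neighbors: 1, 3, 5, 7)
  deg(7) = 4 (neighbors: 1, 2, 5, 6)

Step 2: Sum all degrees:
  5 + 3 + 4 + 2 + 4 + 4 + 4 = 26

Verification: sum of degrees = 2 * |E| = 2 * 13 = 26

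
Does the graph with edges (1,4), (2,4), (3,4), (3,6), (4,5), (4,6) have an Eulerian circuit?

Step 1: Find the degree of each vertex:
  deg(1) = 1
  deg(2) = 1
  deg(3) = 2
  deg(4) = 5
  deg(5) = 1
  deg(6) = 2

Step 2: Count vertices with odd degree:
  Odd-degree vertices: 1, 2, 4, 5 (4 total)

Step 3: Apply Euler's theorem:
  - Eulerian circuit exists iff graph is connected and all vertices have even degree
  - Eulerian path exists iff graph is connected and has 0 or 2 odd-degree vertices

Graph has 4 odd-degree vertices (need 0 or 2).
Neither Eulerian path nor Eulerian circuit exists.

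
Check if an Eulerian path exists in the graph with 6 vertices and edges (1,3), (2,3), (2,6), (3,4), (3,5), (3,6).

Step 1: Find the degree of each vertex:
  deg(1) = 1
  deg(2) = 2
  deg(3) = 5
  deg(4) = 1
  deg(5) = 1
  deg(6) = 2

Step 2: Count vertices with odd degree:
  Odd-degree vertices: 1, 3, 4, 5 (4 total)

Step 3: Apply Euler's theorem:
  - Eulerian circuit exists iff graph is connected and all vertices have even degree
  - Eulerian path exists iff graph is connected and has 0 or 2 odd-degree vertices

Graph has 4 odd-degree vertices (need 0 or 2).
Neither Eulerian path nor Eulerian circuit exists.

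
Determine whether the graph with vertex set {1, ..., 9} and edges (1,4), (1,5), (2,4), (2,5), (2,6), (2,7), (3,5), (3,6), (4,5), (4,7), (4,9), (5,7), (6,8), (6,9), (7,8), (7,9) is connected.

Step 1: Build adjacency list from edges:
  1: 4, 5
  2: 4, 5, 6, 7
  3: 5, 6
  4: 1, 2, 5, 7, 9
  5: 1, 2, 3, 4, 7
  6: 2, 3, 8, 9
  7: 2, 4, 5, 8, 9
  8: 6, 7
  9: 4, 6, 7

Step 2: Run BFS/DFS from vertex 1:
  Visited: {1, 4, 5, 2, 7, 9, 3, 6, 8}
  Reached 9 of 9 vertices

Step 3: All 9 vertices reached from vertex 1, so the graph is connected.
Answer: Yes, the graph is connected.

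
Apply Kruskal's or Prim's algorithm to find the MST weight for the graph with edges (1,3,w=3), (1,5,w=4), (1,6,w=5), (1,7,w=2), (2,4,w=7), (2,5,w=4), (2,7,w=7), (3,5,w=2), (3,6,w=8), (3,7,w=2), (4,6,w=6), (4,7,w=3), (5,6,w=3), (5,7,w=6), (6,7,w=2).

Apply Kruskal's algorithm (sort edges by weight, add if no cycle):

Sorted edges by weight:
  (1,7) w=2
  (3,5) w=2
  (3,7) w=2
  (6,7) w=2
  (1,3) w=3
  (4,7) w=3
  (5,6) w=3
  (1,5) w=4
  (2,5) w=4
  (1,6) w=5
  (4,6) w=6
  (5,7) w=6
  (2,4) w=7
  (2,7) w=7
  (3,6) w=8

Add edge (1,7) w=2 -- no cycle. Running total: 2
Add edge (3,5) w=2 -- no cycle. Running total: 4
Add edge (3,7) w=2 -- no cycle. Running total: 6
Add edge (6,7) w=2 -- no cycle. Running total: 8
Skip edge (1,3) w=3 -- would create cycle
Add edge (4,7) w=3 -- no cycle. Running total: 11
Skip edge (5,6) w=3 -- would create cycle
Skip edge (1,5) w=4 -- would create cycle
Add edge (2,5) w=4 -- no cycle. Running total: 15

MST edges: (1,7,w=2), (3,5,w=2), (3,7,w=2), (6,7,w=2), (4,7,w=3), (2,5,w=4)
Total MST weight: 2 + 2 + 2 + 2 + 3 + 4 = 15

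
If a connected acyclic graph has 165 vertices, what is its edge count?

A tree on n vertices always has exactly n - 1 edges.
For n = 165: edges = 165 - 1 = 164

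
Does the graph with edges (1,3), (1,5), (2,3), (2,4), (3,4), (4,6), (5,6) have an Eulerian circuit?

Step 1: Find the degree of each vertex:
  deg(1) = 2
  deg(2) = 2
  deg(3) = 3
  deg(4) = 3
  deg(5) = 2
  deg(6) = 2

Step 2: Count vertices with odd degree:
  Odd-degree vertices: 3, 4 (2 total)

Step 3: Apply Euler's theorem:
  - Eulerian circuit exists iff graph is connected and all vertices have even degree
  - Eulerian path exists iff graph is connected and has 0 or 2 odd-degree vertices

Graph is connected with exactly 2 odd-degree vertices (3, 4).
Eulerian path exists (starting and ending at the odd-degree vertices), but no Eulerian circuit.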